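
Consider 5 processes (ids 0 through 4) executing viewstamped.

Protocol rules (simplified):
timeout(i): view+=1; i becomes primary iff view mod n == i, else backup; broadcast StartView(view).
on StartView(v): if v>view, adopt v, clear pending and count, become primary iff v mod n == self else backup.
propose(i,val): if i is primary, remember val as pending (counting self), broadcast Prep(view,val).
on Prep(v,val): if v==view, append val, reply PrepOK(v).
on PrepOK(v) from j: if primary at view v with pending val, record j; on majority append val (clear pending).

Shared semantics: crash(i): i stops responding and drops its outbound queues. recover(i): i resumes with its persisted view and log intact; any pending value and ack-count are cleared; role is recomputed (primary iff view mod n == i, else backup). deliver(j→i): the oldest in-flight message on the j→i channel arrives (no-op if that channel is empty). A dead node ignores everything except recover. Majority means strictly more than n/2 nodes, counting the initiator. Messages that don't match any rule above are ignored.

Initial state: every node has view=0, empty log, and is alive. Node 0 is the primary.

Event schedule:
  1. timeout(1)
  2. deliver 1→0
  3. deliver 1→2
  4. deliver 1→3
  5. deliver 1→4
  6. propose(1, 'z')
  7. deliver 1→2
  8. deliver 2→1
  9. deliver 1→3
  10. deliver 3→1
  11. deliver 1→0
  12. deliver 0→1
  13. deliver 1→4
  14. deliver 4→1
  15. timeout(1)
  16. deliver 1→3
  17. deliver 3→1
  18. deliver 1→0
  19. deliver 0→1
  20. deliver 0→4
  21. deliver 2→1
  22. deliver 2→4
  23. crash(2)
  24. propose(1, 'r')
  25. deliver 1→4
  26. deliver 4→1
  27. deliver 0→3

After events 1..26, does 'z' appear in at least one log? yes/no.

after 1 — timeout(1): n1:prim/v1/[-]
after 2 — deliver 1→0: n0:back/v1/[-]
after 3 — deliver 1→2: n2:back/v1/[-]
after 4 — deliver 1→3: n3:back/v1/[-]
after 5 — deliver 1→4: n4:back/v1/[-]
after 6 — propose(1,'z'): ·
after 7 — deliver 1→2: n2:back/v1/[z]
after 8 — deliver 2→1: ·
after 9 — deliver 1→3: n3:back/v1/[z]
after 10 — deliver 3→1: n1:prim/v1/[z]
after 11 — deliver 1→0: n0:back/v1/[z]
after 12 — deliver 0→1: ·
after 13 — deliver 1→4: n4:back/v1/[z]
after 14 — deliver 4→1: ·
after 15 — timeout(1): n1:back/v2/[z]
after 16 — deliver 1→3: n3:back/v2/[z]
after 17 — deliver 3→1: ·
after 18 — deliver 1→0: n0:back/v2/[z]
after 19 — deliver 0→1: ·
after 20 — deliver 0→4: ·
after 21 — deliver 2→1: ·
after 22 — deliver 2→4: ·
after 23 — crash(2): n2:✗back/v1/[z]
after 24 — propose(1,'r'): ·
after 25 — deliver 1→4: n4:back/v2/[z]
after 26 — deliver 4→1: ·

yes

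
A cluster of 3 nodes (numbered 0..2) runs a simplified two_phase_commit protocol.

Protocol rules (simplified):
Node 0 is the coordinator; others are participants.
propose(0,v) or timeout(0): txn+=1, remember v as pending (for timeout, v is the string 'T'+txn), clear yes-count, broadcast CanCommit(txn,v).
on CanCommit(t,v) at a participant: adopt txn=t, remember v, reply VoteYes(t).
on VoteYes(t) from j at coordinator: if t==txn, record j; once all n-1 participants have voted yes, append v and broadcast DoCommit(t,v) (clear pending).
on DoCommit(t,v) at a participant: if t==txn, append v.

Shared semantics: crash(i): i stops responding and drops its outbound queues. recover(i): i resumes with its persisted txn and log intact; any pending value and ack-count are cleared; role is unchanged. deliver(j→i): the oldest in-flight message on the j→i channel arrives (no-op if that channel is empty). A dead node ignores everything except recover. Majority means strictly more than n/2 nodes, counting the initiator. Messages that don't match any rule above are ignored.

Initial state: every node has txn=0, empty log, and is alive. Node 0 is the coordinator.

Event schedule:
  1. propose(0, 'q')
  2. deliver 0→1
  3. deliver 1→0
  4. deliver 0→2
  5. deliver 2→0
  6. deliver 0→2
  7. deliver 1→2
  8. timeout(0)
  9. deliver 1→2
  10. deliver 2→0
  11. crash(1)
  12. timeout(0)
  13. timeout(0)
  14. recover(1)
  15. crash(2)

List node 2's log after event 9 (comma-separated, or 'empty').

q

[1] propose(0,'q') → N0(coor t1 [-])
[2] deliver 0→1 → N1(part t1 [-])
[3] deliver 1→0 → ∅
[4] deliver 0→2 → N2(part t1 [-])
[5] deliver 2→0 → N0(coor t1 [q])
[6] deliver 0→2 → N2(part t1 [q])
[7] deliver 1→2 → ∅
[8] timeout(0) → N0(coor t2 [q])
[9] deliver 1→2 → ∅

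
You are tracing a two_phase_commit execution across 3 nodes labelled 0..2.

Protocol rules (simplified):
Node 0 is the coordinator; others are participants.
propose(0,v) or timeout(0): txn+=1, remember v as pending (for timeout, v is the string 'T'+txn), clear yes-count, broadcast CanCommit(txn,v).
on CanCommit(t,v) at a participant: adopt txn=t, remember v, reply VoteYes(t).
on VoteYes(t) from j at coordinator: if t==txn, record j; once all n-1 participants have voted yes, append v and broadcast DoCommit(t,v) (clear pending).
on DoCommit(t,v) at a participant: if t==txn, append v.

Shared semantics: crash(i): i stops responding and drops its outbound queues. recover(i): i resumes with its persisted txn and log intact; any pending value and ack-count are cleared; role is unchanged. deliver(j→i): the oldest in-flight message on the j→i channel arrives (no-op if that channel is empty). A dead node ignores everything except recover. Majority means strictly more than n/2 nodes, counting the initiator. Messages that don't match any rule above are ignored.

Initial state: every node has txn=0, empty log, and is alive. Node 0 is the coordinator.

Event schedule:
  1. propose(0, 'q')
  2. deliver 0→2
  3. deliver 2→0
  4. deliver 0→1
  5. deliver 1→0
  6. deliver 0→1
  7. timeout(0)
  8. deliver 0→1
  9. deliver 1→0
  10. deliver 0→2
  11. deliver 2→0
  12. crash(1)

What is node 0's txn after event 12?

2

after 1 — propose(0,'q'): n0:coor/t1/[-]
after 2 — deliver 0→2: n2:part/t1/[-]
after 3 — deliver 2→0: ·
after 4 — deliver 0→1: n1:part/t1/[-]
after 5 — deliver 1→0: n0:coor/t1/[q]
after 6 — deliver 0→1: n1:part/t1/[q]
after 7 — timeout(0): n0:coor/t2/[q]
after 8 — deliver 0→1: n1:part/t2/[q]
after 9 — deliver 1→0: ·
after 10 — deliver 0→2: n2:part/t1/[q]
after 11 — deliver 2→0: ·
after 12 — crash(1): n1:✗part/t2/[q]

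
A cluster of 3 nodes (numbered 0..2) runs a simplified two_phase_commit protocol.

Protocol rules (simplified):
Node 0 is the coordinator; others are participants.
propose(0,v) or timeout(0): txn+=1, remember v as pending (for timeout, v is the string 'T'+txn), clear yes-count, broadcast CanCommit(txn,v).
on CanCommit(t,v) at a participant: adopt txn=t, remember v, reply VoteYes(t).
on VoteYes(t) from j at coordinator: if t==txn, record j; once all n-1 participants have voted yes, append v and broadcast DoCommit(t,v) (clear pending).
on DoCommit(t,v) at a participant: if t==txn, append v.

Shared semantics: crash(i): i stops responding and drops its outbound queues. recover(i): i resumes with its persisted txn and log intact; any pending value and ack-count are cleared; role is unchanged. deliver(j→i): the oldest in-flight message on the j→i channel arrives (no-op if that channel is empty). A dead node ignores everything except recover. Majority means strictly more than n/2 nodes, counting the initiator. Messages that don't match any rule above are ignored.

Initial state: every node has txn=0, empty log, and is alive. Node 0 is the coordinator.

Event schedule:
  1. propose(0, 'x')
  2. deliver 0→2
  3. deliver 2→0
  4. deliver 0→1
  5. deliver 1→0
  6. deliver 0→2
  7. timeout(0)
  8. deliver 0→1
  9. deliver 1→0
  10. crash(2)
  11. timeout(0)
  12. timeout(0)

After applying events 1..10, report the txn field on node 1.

1

[1] propose(0,'x') → N0(coor t1 [-])
[2] deliver 0→2 → N2(part t1 [-])
[3] deliver 2→0 → ∅
[4] deliver 0→1 → N1(part t1 [-])
[5] deliver 1→0 → N0(coor t1 [x])
[6] deliver 0→2 → N2(part t1 [x])
[7] timeout(0) → N0(coor t2 [x])
[8] deliver 0→1 → N1(part t1 [x])
[9] deliver 1→0 → ∅
[10] crash(2) → N2(✗part t1 [x])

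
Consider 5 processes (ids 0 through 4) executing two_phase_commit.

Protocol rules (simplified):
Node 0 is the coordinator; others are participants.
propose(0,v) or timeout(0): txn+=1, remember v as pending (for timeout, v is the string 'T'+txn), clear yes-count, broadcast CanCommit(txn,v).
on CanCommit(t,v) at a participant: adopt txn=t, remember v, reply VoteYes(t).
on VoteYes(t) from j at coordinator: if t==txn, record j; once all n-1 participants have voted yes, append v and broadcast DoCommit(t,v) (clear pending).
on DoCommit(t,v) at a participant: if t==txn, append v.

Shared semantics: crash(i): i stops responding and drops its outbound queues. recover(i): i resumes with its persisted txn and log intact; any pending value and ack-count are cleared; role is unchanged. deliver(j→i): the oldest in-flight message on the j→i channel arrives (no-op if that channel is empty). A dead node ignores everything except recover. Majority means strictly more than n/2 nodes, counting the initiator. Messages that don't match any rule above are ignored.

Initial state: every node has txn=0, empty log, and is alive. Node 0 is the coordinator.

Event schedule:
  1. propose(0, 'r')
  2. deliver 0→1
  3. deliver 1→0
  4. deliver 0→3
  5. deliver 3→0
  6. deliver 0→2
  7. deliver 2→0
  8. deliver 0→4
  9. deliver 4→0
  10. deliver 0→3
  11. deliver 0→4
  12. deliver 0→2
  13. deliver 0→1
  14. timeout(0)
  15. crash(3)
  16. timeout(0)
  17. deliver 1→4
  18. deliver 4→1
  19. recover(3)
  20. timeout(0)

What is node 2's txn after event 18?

step 1 propose(0,'r'): 0={coor,t=1,log=-}
step 2 deliver 0→1: 1={part,t=1,log=-}
step 3 deliver 1→0: —
step 4 deliver 0→3: 3={part,t=1,log=-}
step 5 deliver 3→0: —
step 6 deliver 0→2: 2={part,t=1,log=-}
step 7 deliver 2→0: —
step 8 deliver 0→4: 4={part,t=1,log=-}
step 9 deliver 4→0: 0={coor,t=1,log=r}
step 10 deliver 0→3: 3={part,t=1,log=r}
step 11 deliver 0→4: 4={part,t=1,log=r}
step 12 deliver 0→2: 2={part,t=1,log=r}
step 13 deliver 0→1: 1={part,t=1,log=r}
step 14 timeout(0): 0={coor,t=2,log=r}
step 15 crash(3): 3={✗part,t=1,log=r}
step 16 timeout(0): 0={coor,t=3,log=r}
step 17 deliver 1→4: —
step 18 deliver 4→1: —

1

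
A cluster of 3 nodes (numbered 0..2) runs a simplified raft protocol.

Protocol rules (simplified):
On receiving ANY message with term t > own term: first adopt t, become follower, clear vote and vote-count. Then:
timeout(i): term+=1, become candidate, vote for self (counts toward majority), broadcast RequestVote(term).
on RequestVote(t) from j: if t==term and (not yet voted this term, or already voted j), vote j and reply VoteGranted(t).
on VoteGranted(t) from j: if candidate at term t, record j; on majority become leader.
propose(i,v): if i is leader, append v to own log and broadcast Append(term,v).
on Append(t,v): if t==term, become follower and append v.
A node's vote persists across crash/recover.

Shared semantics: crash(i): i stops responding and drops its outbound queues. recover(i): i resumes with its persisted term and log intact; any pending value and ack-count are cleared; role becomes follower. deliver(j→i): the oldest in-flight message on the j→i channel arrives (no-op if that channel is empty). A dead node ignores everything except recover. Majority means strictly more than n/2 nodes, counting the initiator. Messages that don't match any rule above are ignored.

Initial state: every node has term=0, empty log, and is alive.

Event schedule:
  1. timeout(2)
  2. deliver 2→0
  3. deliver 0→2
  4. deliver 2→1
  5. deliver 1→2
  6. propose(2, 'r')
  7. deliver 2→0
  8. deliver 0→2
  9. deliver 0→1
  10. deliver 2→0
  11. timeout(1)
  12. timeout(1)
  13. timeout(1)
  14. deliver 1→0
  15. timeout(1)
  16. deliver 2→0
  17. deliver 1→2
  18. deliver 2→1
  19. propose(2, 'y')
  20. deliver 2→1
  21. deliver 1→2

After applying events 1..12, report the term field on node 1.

3

[1] timeout(2) → N2(cand t1 [-])
[2] deliver 2→0 → N0(foll t1 [-])
[3] deliver 0→2 → N2(lead t1 [-])
[4] deliver 2→1 → N1(foll t1 [-])
[5] deliver 1→2 → ∅
[6] propose(2,'r') → N2(lead t1 [r])
[7] deliver 2→0 → N0(foll t1 [r])
[8] deliver 0→2 → ∅
[9] deliver 0→1 → ∅
[10] deliver 2→0 → ∅
[11] timeout(1) → N1(cand t2 [-])
[12] timeout(1) → N1(cand t3 [-])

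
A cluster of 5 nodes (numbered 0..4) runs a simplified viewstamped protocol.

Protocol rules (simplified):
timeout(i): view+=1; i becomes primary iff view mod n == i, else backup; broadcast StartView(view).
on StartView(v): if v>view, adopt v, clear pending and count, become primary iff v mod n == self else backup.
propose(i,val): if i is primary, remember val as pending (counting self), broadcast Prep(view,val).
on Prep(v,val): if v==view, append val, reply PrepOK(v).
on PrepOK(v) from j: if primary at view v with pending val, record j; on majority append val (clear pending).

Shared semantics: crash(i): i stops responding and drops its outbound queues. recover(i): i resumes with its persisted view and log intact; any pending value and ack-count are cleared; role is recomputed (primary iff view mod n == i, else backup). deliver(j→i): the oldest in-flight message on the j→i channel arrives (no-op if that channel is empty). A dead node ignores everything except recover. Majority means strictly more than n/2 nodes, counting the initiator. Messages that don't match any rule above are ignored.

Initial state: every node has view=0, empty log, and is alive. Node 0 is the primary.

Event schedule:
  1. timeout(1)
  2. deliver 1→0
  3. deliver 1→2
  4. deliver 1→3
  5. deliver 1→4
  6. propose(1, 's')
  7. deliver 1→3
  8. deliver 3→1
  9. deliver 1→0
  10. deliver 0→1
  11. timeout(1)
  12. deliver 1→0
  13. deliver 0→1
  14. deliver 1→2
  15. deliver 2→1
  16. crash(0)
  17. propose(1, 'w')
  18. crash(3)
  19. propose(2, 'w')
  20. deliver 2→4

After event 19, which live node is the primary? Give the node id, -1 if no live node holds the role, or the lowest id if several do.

after 1 — timeout(1): n1:prim/v1/[-]
after 2 — deliver 1→0: n0:back/v1/[-]
after 3 — deliver 1→2: n2:back/v1/[-]
after 4 — deliver 1→3: n3:back/v1/[-]
after 5 — deliver 1→4: n4:back/v1/[-]
after 6 — propose(1,'s'): ·
after 7 — deliver 1→3: n3:back/v1/[s]
after 8 — deliver 3→1: ·
after 9 — deliver 1→0: n0:back/v1/[s]
after 10 — deliver 0→1: n1:prim/v1/[s]
after 11 — timeout(1): n1:back/v2/[s]
after 12 — deliver 1→0: n0:back/v2/[s]
after 13 — deliver 0→1: ·
after 14 — deliver 1→2: n2:back/v1/[s]
after 15 — deliver 2→1: ·
after 16 — crash(0): n0:✗back/v2/[s]
after 17 — propose(1,'w'): ·
after 18 — crash(3): n3:✗back/v1/[s]
after 19 — propose(2,'w'): ·

-1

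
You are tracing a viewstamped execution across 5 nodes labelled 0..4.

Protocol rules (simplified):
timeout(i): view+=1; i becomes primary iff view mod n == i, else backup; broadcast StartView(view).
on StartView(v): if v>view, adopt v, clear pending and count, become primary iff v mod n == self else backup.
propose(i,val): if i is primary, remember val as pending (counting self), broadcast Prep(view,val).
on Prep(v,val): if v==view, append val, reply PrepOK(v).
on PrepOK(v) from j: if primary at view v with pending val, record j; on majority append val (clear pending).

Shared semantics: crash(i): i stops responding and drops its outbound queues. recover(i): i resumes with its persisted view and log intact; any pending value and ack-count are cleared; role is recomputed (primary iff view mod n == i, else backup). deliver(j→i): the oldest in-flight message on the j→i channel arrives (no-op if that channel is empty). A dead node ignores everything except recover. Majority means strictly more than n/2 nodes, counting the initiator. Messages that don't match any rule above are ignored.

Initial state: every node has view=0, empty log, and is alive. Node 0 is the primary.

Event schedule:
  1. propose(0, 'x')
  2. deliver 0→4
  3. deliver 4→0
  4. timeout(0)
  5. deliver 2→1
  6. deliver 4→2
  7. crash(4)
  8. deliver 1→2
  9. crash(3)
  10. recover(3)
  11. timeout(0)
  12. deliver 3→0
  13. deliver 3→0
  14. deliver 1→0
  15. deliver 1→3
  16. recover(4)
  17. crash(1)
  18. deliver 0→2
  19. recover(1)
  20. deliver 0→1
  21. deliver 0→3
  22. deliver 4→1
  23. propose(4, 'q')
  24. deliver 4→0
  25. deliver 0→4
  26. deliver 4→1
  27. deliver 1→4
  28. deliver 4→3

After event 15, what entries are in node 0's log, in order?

1. propose(0,'x'):  nop
2. deliver 0→4:  <4:back v0 x>
3. deliver 4→0:  nop
4. timeout(0):  <0:back v1 ->
5. deliver 2→1:  nop
6. deliver 4→2:  nop
7. crash(4):  <4:✗back v0 x>
8. deliver 1→2:  nop
9. crash(3):  <3:✗back v0 ->
10. recover(3):  <3:back v0 ->
11. timeout(0):  <0:back v2 ->
12. deliver 3→0:  nop
13. deliver 3→0:  nop
14. deliver 1→0:  nop
15. deliver 1→3:  nop

empty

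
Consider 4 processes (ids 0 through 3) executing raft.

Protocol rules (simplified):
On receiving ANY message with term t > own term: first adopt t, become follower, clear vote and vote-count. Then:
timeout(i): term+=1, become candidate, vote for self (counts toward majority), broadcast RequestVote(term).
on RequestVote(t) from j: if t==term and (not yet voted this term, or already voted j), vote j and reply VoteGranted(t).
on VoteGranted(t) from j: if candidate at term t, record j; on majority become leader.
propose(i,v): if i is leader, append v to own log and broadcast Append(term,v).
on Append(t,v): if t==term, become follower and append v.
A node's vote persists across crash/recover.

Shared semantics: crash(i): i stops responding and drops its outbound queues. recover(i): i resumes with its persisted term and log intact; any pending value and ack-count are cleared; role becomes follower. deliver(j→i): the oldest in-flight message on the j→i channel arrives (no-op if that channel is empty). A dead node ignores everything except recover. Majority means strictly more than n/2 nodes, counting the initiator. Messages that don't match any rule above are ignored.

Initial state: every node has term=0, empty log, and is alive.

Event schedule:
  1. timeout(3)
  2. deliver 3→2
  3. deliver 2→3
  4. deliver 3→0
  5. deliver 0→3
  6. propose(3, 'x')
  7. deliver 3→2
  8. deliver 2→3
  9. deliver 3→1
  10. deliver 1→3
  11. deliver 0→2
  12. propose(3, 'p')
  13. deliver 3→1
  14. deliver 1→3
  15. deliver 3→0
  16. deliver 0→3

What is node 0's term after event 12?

after 1 — timeout(3): n3:cand/t1/[-]
after 2 — deliver 3→2: n2:foll/t1/[-]
after 3 — deliver 2→3: ·
after 4 — deliver 3→0: n0:foll/t1/[-]
after 5 — deliver 0→3: n3:lead/t1/[-]
after 6 — propose(3,'x'): n3:lead/t1/[x]
after 7 — deliver 3→2: n2:foll/t1/[x]
after 8 — deliver 2→3: ·
after 9 — deliver 3→1: n1:foll/t1/[-]
after 10 — deliver 1→3: ·
after 11 — deliver 0→2: ·
after 12 — propose(3,'p'): n3:lead/t1/[x,p]

1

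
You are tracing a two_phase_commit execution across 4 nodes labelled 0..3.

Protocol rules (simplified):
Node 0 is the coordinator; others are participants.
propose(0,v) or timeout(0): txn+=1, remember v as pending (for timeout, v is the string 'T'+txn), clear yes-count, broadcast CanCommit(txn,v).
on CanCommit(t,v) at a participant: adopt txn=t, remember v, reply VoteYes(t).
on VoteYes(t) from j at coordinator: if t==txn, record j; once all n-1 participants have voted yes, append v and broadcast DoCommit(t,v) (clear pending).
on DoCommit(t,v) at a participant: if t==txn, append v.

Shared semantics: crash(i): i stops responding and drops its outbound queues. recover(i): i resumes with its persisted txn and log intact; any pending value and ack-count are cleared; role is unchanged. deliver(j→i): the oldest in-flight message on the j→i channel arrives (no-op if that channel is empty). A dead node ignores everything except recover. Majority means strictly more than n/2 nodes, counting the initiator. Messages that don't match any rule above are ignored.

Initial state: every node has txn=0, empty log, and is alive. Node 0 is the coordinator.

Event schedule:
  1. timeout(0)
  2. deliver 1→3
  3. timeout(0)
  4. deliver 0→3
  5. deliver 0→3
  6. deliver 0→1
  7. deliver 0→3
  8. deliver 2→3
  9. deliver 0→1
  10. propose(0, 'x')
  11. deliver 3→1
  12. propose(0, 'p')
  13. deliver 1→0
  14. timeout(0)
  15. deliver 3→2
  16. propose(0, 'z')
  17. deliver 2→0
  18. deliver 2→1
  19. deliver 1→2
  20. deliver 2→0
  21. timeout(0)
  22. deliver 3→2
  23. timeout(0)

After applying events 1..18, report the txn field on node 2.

0

after 1 — timeout(0): n0:coor/t1/[-]
after 2 — deliver 1→3: ·
after 3 — timeout(0): n0:coor/t2/[-]
after 4 — deliver 0→3: n3:part/t1/[-]
after 5 — deliver 0→3: n3:part/t2/[-]
after 6 — deliver 0→1: n1:part/t1/[-]
after 7 — deliver 0→3: ·
after 8 — deliver 2→3: ·
after 9 — deliver 0→1: n1:part/t2/[-]
after 10 — propose(0,'x'): n0:coor/t3/[-]
after 11 — deliver 3→1: ·
after 12 — propose(0,'p'): n0:coor/t4/[-]
after 13 — deliver 1→0: ·
after 14 — timeout(0): n0:coor/t5/[-]
after 15 — deliver 3→2: ·
after 16 — propose(0,'z'): n0:coor/t6/[-]
after 17 — deliver 2→0: ·
after 18 — deliver 2→1: ·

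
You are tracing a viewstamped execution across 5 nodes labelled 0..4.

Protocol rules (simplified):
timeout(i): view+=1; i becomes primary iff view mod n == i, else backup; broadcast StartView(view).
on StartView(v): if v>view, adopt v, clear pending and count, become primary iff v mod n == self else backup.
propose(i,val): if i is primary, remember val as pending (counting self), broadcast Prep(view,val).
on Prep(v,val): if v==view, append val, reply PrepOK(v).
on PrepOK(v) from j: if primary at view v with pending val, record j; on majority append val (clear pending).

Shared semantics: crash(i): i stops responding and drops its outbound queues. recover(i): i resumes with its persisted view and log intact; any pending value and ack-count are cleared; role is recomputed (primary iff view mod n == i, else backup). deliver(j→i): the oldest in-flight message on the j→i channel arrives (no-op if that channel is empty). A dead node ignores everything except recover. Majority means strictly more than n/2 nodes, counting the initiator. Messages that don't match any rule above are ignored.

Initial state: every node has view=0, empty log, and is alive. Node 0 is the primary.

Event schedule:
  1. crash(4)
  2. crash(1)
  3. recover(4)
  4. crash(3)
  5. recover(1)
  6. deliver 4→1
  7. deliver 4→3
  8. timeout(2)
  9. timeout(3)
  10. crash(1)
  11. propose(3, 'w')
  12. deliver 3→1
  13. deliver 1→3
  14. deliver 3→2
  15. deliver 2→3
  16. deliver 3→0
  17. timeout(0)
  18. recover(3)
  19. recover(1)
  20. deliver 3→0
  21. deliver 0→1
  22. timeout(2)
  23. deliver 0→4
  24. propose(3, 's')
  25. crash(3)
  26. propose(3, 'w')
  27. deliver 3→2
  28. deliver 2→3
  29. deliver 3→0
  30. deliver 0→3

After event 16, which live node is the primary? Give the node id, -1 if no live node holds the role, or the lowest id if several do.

0

[1] crash(4) → N4(✗back v0 [-])
[2] crash(1) → N1(✗back v0 [-])
[3] recover(4) → N4(back v0 [-])
[4] crash(3) → N3(✗back v0 [-])
[5] recover(1) → N1(back v0 [-])
[6] deliver 4→1 → ∅
[7] deliver 4→3 → ∅
[8] timeout(2) → N2(back v1 [-])
[9] timeout(3) → ∅
[10] crash(1) → N1(✗back v0 [-])
[11] propose(3,'w') → ∅
[12] deliver 3→1 → ∅
[13] deliver 1→3 → ∅
[14] deliver 3→2 → ∅
[15] deliver 2→3 → ∅
[16] deliver 3→0 → ∅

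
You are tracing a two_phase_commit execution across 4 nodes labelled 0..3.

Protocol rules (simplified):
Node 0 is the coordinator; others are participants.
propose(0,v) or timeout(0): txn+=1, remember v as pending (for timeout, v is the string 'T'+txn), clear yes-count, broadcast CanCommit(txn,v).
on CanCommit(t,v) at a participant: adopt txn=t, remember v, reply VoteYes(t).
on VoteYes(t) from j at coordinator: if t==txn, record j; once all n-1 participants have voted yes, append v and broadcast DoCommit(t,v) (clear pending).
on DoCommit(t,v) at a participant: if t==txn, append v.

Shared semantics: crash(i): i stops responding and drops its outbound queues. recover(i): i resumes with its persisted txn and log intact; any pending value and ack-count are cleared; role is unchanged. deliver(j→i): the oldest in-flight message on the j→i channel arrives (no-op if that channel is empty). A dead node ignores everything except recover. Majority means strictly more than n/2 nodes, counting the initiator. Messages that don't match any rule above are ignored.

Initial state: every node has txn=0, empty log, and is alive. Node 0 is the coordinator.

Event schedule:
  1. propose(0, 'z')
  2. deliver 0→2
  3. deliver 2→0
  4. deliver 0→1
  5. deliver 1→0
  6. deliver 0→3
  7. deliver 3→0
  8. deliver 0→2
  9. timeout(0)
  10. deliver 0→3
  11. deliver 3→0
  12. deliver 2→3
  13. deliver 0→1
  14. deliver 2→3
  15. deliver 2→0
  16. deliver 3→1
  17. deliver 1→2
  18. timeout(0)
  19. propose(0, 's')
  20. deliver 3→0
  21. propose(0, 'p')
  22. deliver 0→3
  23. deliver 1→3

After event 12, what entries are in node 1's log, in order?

empty

1. propose(0,'z'):  <0:coor t1 ->
2. deliver 0→2:  <2:part t1 ->
3. deliver 2→0:  nop
4. deliver 0→1:  <1:part t1 ->
5. deliver 1→0:  nop
6. deliver 0→3:  <3:part t1 ->
7. deliver 3→0:  <0:coor t1 z>
8. deliver 0→2:  <2:part t1 z>
9. timeout(0):  <0:coor t2 z>
10. deliver 0→3:  <3:part t1 z>
11. deliver 3→0:  nop
12. deliver 2→3:  nop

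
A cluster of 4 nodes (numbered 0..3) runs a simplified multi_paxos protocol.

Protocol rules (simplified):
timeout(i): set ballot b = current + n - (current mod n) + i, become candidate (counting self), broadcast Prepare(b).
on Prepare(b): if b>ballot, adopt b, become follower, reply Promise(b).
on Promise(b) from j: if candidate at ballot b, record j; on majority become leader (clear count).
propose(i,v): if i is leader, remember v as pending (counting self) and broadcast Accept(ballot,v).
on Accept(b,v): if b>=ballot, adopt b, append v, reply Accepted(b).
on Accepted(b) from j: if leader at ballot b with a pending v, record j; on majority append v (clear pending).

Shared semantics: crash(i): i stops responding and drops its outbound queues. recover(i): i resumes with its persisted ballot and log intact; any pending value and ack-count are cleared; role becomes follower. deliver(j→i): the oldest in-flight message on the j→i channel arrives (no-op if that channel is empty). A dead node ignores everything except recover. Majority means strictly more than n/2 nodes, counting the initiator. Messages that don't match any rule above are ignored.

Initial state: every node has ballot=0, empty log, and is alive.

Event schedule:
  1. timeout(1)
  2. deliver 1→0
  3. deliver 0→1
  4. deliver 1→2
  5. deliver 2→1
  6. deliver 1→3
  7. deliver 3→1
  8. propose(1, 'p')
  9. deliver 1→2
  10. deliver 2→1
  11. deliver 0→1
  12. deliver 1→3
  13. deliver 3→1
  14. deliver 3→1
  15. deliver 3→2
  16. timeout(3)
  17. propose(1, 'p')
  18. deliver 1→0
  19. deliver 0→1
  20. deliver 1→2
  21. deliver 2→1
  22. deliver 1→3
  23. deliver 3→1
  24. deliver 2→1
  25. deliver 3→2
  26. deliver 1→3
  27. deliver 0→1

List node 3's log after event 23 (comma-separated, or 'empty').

p

e1 timeout(1): 1[cand,b=5,-]
e2 deliver 1→0: 0[foll,b=5,-]
e3 deliver 0→1: ·
e4 deliver 1→2: 2[foll,b=5,-]
e5 deliver 2→1: 1[lead,b=5,-]
e6 deliver 1→3: 3[foll,b=5,-]
e7 deliver 3→1: ·
e8 propose(1,'p'): ·
e9 deliver 1→2: 2[foll,b=5,p]
e10 deliver 2→1: ·
e11 deliver 0→1: ·
e12 deliver 1→3: 3[foll,b=5,p]
e13 deliver 3→1: 1[lead,b=5,p]
e14 deliver 3→1: ·
e15 deliver 3→2: ·
e16 timeout(3): 3[cand,b=11,p]
e17 propose(1,'p'): ·
e18 deliver 1→0: 0[foll,b=5,p]
e19 deliver 0→1: ·
e20 deliver 1→2: 2[foll,b=5,p,p]
e21 deliver 2→1: 1[lead,b=5,p,p]
e22 deliver 1→3: ·
e23 deliver 3→1: 1[foll,b=11,p,p]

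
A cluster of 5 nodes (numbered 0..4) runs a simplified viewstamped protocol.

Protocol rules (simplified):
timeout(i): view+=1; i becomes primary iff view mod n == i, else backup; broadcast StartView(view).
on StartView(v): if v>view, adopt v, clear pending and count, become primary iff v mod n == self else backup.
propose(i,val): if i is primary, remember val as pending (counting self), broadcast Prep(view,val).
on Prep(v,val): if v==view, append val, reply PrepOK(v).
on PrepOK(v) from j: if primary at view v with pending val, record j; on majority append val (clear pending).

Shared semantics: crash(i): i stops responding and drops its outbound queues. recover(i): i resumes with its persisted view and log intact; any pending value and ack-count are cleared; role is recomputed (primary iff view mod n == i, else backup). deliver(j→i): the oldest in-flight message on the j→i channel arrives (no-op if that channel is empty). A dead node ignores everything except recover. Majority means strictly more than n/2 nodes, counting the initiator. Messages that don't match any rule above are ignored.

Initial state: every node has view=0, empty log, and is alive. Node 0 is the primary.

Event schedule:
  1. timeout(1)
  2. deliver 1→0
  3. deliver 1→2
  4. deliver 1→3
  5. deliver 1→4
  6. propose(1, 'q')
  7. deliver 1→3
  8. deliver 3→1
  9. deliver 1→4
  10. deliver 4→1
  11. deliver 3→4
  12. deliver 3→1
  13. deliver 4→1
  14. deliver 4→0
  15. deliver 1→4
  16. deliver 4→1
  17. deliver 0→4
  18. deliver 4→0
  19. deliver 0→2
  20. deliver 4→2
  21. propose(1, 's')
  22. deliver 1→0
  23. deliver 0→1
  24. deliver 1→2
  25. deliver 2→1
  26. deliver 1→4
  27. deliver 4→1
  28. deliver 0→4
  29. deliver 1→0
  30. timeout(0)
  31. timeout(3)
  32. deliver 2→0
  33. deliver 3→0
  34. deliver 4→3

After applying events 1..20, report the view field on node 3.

1

step 1 timeout(1): 1={prim,v=1,log=-}
step 2 deliver 1→0: 0={back,v=1,log=-}
step 3 deliver 1→2: 2={back,v=1,log=-}
step 4 deliver 1→3: 3={back,v=1,log=-}
step 5 deliver 1→4: 4={back,v=1,log=-}
step 6 propose(1,'q'): —
step 7 deliver 1→3: 3={back,v=1,log=q}
step 8 deliver 3→1: —
step 9 deliver 1→4: 4={back,v=1,log=q}
step 10 deliver 4→1: 1={prim,v=1,log=q}
step 11 deliver 3→4: —
step 12 deliver 3→1: —
step 13 deliver 4→1: —
step 14 deliver 4→0: —
step 15 deliver 1→4: —
step 16 deliver 4→1: —
step 17 deliver 0→4: —
step 18 deliver 4→0: —
step 19 deliver 0→2: —
step 20 deliver 4→2: —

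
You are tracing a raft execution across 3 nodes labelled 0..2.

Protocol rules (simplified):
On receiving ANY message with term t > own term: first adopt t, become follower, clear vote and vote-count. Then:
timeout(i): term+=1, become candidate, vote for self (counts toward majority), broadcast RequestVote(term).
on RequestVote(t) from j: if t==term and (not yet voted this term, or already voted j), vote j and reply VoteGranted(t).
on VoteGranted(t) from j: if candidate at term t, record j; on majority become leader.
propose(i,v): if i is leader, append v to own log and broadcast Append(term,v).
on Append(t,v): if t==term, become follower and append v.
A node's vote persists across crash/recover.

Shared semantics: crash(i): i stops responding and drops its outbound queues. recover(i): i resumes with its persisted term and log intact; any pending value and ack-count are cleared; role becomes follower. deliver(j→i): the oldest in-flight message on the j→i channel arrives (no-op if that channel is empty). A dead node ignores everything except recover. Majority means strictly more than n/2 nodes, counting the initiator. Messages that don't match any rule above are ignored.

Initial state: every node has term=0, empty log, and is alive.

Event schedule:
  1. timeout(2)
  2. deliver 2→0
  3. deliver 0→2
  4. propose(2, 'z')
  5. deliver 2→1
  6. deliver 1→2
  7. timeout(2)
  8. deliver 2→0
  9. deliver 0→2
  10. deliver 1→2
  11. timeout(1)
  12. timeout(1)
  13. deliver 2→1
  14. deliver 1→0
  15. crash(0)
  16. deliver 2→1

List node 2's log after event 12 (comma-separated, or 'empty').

1. timeout(2):  <2:cand t1 ->
2. deliver 2→0:  <0:foll t1 ->
3. deliver 0→2:  <2:lead t1 ->
4. propose(2,'z'):  <2:lead t1 z>
5. deliver 2→1:  <1:foll t1 ->
6. deliver 1→2:  nop
7. timeout(2):  <2:cand t2 z>
8. deliver 2→0:  <0:foll t1 z>
9. deliver 0→2:  nop
10. deliver 1→2:  nop
11. timeout(1):  <1:cand t2 ->
12. timeout(1):  <1:cand t3 ->

z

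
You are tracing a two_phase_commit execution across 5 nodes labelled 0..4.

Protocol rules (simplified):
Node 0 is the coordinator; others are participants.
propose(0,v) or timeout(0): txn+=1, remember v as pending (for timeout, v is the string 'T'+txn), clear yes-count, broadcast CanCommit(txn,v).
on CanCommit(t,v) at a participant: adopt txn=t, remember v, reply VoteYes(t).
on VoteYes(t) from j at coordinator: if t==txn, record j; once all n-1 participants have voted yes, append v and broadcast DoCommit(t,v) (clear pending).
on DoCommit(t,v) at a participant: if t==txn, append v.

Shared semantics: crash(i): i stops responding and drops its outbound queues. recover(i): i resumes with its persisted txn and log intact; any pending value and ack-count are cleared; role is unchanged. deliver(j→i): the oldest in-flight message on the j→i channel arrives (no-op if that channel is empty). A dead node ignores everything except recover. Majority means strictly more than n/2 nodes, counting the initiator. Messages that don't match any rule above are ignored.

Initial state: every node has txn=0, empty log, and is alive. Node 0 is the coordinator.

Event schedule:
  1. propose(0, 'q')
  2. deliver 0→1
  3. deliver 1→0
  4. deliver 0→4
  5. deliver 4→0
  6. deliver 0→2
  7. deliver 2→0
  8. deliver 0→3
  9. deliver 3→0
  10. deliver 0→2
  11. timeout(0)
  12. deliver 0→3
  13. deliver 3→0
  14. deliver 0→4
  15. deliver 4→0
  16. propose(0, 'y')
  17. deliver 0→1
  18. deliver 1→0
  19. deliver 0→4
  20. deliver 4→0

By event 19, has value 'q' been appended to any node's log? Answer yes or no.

yes

1. propose(0,'q'):  <0:coor t1 ->
2. deliver 0→1:  <1:part t1 ->
3. deliver 1→0:  nop
4. deliver 0→4:  <4:part t1 ->
5. deliver 4→0:  nop
6. deliver 0→2:  <2:part t1 ->
7. deliver 2→0:  nop
8. deliver 0→3:  <3:part t1 ->
9. deliver 3→0:  <0:coor t1 q>
10. deliver 0→2:  <2:part t1 q>
11. timeout(0):  <0:coor t2 q>
12. deliver 0→3:  <3:part t1 q>
13. deliver 3→0:  nop
14. deliver 0→4:  <4:part t1 q>
15. deliver 4→0:  nop
16. propose(0,'y'):  <0:coor t3 q>
17. deliver 0→1:  <1:part t1 q>
18. deliver 1→0:  nop
19. deliver 0→4:  <4:part t2 q>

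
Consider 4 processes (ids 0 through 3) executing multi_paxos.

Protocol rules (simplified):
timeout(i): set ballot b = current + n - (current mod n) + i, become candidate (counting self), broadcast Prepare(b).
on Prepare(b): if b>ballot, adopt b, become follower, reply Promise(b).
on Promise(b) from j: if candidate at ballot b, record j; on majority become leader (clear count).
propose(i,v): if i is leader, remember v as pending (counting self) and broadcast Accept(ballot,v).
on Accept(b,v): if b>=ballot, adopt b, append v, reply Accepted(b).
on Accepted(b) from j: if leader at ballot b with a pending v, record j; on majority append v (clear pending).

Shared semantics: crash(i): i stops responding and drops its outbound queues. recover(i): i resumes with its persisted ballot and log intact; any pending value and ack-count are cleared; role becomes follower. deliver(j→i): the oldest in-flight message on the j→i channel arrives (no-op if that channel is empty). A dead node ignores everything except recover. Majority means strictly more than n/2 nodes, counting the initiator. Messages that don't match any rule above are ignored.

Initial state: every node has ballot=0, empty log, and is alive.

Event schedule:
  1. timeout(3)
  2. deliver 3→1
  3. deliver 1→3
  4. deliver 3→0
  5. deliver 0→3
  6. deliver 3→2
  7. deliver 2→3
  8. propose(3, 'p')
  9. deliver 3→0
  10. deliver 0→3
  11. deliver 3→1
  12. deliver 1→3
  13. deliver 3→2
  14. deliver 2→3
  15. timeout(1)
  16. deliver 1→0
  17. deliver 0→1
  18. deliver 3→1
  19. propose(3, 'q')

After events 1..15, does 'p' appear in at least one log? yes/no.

step 1 timeout(3): 3={cand,b=7,log=-}
step 2 deliver 3→1: 1={foll,b=7,log=-}
step 3 deliver 1→3: —
step 4 deliver 3→0: 0={foll,b=7,log=-}
step 5 deliver 0→3: 3={lead,b=7,log=-}
step 6 deliver 3→2: 2={foll,b=7,log=-}
step 7 deliver 2→3: —
step 8 propose(3,'p'): —
step 9 deliver 3→0: 0={foll,b=7,log=p}
step 10 deliver 0→3: —
step 11 deliver 3→1: 1={foll,b=7,log=p}
step 12 deliver 1→3: 3={lead,b=7,log=p}
step 13 deliver 3→2: 2={foll,b=7,log=p}
step 14 deliver 2→3: —
step 15 timeout(1): 1={cand,b=9,log=p}

yes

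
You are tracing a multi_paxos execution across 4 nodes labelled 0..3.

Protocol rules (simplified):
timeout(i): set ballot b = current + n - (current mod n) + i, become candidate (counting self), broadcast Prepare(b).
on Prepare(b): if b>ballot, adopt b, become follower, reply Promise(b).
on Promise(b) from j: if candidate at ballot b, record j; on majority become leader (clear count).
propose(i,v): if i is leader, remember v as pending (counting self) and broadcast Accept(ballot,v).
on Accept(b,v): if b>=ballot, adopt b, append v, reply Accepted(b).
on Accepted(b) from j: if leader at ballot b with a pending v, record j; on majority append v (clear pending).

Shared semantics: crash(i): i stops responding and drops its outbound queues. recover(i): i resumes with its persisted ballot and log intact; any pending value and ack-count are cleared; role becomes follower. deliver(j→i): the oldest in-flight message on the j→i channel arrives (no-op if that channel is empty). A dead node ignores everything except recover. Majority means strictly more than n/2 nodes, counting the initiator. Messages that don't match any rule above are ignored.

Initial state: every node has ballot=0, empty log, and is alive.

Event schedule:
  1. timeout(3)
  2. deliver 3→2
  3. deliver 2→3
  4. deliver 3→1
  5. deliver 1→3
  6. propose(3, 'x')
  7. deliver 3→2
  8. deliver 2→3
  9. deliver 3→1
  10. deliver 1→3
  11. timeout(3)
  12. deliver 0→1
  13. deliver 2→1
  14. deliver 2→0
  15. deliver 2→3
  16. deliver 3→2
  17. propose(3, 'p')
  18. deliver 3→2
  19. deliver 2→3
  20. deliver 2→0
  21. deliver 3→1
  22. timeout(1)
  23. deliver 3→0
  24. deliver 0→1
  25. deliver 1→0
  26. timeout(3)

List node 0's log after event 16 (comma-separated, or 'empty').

empty

e1 timeout(3): 3[cand,b=7,-]
e2 deliver 3→2: 2[foll,b=7,-]
e3 deliver 2→3: ·
e4 deliver 3→1: 1[foll,b=7,-]
e5 deliver 1→3: 3[lead,b=7,-]
e6 propose(3,'x'): ·
e7 deliver 3→2: 2[foll,b=7,x]
e8 deliver 2→3: ·
e9 deliver 3→1: 1[foll,b=7,x]
e10 deliver 1→3: 3[lead,b=7,x]
e11 timeout(3): 3[cand,b=11,x]
e12 deliver 0→1: ·
e13 deliver 2→1: ·
e14 deliver 2→0: ·
e15 deliver 2→3: ·
e16 deliver 3→2: 2[foll,b=11,x]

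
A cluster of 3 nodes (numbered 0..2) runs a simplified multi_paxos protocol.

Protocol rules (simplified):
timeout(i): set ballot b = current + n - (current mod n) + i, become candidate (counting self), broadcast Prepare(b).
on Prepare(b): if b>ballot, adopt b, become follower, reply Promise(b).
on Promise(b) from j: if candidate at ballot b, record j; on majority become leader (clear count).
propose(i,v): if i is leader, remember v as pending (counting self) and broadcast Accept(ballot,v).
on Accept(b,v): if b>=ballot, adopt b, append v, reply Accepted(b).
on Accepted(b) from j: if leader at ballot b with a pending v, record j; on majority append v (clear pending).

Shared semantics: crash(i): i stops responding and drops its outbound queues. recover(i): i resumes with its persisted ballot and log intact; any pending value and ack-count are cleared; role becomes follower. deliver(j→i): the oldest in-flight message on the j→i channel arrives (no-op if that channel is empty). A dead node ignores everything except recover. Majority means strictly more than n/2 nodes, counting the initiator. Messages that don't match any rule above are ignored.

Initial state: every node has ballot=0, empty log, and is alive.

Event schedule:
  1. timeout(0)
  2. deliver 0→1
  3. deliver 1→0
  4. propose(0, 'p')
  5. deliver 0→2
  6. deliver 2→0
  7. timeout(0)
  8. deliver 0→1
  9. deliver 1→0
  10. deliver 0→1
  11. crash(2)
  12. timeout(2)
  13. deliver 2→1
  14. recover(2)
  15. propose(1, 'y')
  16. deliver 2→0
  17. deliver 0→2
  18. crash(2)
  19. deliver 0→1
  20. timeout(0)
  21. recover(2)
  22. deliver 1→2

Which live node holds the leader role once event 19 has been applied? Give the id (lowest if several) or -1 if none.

1. timeout(0):  <0:cand b3 ->
2. deliver 0→1:  <1:foll b3 ->
3. deliver 1→0:  <0:lead b3 ->
4. propose(0,'p'):  nop
5. deliver 0→2:  <2:foll b3 ->
6. deliver 2→0:  nop
7. timeout(0):  <0:cand b6 ->
8. deliver 0→1:  <1:foll b3 p>
9. deliver 1→0:  nop
10. deliver 0→1:  <1:foll b6 p>
11. crash(2):  <2:✗foll b3 ->
12. timeout(2):  nop
13. deliver 2→1:  nop
14. recover(2):  <2:foll b3 ->
15. propose(1,'y'):  nop
16. deliver 2→0:  nop
17. deliver 0→2:  <2:foll b3 p>
18. crash(2):  <2:✗foll b3 p>
19. deliver 0→1:  nop

-1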